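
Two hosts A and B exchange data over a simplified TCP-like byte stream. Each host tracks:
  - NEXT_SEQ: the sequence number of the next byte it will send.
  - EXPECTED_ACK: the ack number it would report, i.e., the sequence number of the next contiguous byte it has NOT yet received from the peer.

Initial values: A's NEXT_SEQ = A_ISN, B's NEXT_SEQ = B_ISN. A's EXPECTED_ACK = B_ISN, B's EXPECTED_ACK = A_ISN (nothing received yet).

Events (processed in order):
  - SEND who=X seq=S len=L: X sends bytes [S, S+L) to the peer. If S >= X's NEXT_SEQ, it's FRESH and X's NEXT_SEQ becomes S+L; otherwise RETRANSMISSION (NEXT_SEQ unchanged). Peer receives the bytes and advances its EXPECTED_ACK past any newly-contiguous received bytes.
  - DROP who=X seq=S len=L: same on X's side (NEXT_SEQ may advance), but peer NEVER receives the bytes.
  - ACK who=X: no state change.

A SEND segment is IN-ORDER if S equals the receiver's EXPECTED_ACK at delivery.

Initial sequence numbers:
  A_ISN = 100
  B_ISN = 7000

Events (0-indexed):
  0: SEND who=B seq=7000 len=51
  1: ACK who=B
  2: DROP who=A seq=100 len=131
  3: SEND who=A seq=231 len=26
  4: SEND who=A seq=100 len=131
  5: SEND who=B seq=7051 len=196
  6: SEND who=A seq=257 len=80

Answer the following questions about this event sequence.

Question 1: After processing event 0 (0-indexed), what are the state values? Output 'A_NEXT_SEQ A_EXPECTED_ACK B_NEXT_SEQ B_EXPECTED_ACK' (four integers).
After event 0: A_seq=100 A_ack=7051 B_seq=7051 B_ack=100

100 7051 7051 100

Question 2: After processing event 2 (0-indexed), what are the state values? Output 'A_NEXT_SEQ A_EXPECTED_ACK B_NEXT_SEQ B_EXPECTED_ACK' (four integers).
After event 0: A_seq=100 A_ack=7051 B_seq=7051 B_ack=100
After event 1: A_seq=100 A_ack=7051 B_seq=7051 B_ack=100
After event 2: A_seq=231 A_ack=7051 B_seq=7051 B_ack=100

231 7051 7051 100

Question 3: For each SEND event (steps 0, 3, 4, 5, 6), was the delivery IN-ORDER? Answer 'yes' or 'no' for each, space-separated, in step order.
Answer: yes no yes yes yes

Derivation:
Step 0: SEND seq=7000 -> in-order
Step 3: SEND seq=231 -> out-of-order
Step 4: SEND seq=100 -> in-order
Step 5: SEND seq=7051 -> in-order
Step 6: SEND seq=257 -> in-order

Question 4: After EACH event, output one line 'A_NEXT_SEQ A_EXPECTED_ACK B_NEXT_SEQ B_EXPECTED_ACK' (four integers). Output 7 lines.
100 7051 7051 100
100 7051 7051 100
231 7051 7051 100
257 7051 7051 100
257 7051 7051 257
257 7247 7247 257
337 7247 7247 337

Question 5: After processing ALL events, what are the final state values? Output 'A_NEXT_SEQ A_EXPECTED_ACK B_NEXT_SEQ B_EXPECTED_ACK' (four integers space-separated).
Answer: 337 7247 7247 337

Derivation:
After event 0: A_seq=100 A_ack=7051 B_seq=7051 B_ack=100
After event 1: A_seq=100 A_ack=7051 B_seq=7051 B_ack=100
After event 2: A_seq=231 A_ack=7051 B_seq=7051 B_ack=100
After event 3: A_seq=257 A_ack=7051 B_seq=7051 B_ack=100
After event 4: A_seq=257 A_ack=7051 B_seq=7051 B_ack=257
After event 5: A_seq=257 A_ack=7247 B_seq=7247 B_ack=257
After event 6: A_seq=337 A_ack=7247 B_seq=7247 B_ack=337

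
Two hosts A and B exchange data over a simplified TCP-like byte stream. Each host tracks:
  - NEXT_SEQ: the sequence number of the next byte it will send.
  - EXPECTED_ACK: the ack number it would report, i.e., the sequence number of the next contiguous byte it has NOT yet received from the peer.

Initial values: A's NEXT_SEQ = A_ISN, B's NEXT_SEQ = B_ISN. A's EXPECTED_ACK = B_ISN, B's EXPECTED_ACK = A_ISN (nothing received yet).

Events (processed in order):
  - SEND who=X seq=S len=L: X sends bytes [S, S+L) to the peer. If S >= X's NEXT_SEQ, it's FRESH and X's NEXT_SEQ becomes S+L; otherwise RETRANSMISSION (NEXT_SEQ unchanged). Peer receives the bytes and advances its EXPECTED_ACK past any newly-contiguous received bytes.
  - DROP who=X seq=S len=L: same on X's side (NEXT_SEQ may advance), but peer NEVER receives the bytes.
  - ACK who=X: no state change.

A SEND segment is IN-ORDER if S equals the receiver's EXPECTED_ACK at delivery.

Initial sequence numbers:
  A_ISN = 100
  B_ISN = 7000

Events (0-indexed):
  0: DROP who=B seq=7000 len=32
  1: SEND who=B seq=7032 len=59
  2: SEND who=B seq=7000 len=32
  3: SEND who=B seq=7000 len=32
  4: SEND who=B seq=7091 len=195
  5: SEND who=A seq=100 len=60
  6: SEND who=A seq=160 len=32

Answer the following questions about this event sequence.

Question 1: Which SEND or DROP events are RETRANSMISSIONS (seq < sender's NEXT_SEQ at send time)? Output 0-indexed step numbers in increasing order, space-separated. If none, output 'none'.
Step 0: DROP seq=7000 -> fresh
Step 1: SEND seq=7032 -> fresh
Step 2: SEND seq=7000 -> retransmit
Step 3: SEND seq=7000 -> retransmit
Step 4: SEND seq=7091 -> fresh
Step 5: SEND seq=100 -> fresh
Step 6: SEND seq=160 -> fresh

Answer: 2 3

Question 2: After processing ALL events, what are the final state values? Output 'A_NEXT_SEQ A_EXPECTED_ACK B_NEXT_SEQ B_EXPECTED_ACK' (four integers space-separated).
Answer: 192 7286 7286 192

Derivation:
After event 0: A_seq=100 A_ack=7000 B_seq=7032 B_ack=100
After event 1: A_seq=100 A_ack=7000 B_seq=7091 B_ack=100
After event 2: A_seq=100 A_ack=7091 B_seq=7091 B_ack=100
After event 3: A_seq=100 A_ack=7091 B_seq=7091 B_ack=100
After event 4: A_seq=100 A_ack=7286 B_seq=7286 B_ack=100
After event 5: A_seq=160 A_ack=7286 B_seq=7286 B_ack=160
After event 6: A_seq=192 A_ack=7286 B_seq=7286 B_ack=192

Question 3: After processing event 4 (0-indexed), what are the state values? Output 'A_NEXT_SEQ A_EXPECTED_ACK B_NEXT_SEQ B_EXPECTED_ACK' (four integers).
After event 0: A_seq=100 A_ack=7000 B_seq=7032 B_ack=100
After event 1: A_seq=100 A_ack=7000 B_seq=7091 B_ack=100
After event 2: A_seq=100 A_ack=7091 B_seq=7091 B_ack=100
After event 3: A_seq=100 A_ack=7091 B_seq=7091 B_ack=100
After event 4: A_seq=100 A_ack=7286 B_seq=7286 B_ack=100

100 7286 7286 100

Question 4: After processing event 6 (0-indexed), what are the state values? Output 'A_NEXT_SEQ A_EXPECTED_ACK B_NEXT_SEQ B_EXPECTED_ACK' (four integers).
After event 0: A_seq=100 A_ack=7000 B_seq=7032 B_ack=100
After event 1: A_seq=100 A_ack=7000 B_seq=7091 B_ack=100
After event 2: A_seq=100 A_ack=7091 B_seq=7091 B_ack=100
After event 3: A_seq=100 A_ack=7091 B_seq=7091 B_ack=100
After event 4: A_seq=100 A_ack=7286 B_seq=7286 B_ack=100
After event 5: A_seq=160 A_ack=7286 B_seq=7286 B_ack=160
After event 6: A_seq=192 A_ack=7286 B_seq=7286 B_ack=192

192 7286 7286 192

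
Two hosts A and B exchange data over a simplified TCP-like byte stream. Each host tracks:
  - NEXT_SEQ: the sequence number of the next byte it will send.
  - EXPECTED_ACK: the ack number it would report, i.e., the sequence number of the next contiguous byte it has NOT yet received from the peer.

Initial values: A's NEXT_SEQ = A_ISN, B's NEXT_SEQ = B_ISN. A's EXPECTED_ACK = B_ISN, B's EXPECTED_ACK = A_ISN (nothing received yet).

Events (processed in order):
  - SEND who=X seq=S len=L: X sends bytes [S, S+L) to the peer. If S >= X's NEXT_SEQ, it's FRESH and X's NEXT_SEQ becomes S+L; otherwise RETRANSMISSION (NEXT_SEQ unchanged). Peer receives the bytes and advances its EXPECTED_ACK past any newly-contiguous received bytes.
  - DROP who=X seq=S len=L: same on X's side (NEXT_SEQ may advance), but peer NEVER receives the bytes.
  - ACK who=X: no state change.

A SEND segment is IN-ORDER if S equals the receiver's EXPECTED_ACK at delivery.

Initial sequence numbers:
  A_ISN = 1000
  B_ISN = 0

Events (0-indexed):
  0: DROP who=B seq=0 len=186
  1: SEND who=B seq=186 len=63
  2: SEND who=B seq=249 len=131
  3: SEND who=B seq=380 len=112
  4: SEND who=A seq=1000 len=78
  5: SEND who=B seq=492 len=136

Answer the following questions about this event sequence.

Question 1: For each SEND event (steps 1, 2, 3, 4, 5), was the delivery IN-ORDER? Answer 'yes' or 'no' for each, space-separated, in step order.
Answer: no no no yes no

Derivation:
Step 1: SEND seq=186 -> out-of-order
Step 2: SEND seq=249 -> out-of-order
Step 3: SEND seq=380 -> out-of-order
Step 4: SEND seq=1000 -> in-order
Step 5: SEND seq=492 -> out-of-order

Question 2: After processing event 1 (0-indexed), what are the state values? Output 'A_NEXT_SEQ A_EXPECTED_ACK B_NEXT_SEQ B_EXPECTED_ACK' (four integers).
After event 0: A_seq=1000 A_ack=0 B_seq=186 B_ack=1000
After event 1: A_seq=1000 A_ack=0 B_seq=249 B_ack=1000

1000 0 249 1000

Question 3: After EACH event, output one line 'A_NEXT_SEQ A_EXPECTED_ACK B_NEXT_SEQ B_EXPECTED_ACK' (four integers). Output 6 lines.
1000 0 186 1000
1000 0 249 1000
1000 0 380 1000
1000 0 492 1000
1078 0 492 1078
1078 0 628 1078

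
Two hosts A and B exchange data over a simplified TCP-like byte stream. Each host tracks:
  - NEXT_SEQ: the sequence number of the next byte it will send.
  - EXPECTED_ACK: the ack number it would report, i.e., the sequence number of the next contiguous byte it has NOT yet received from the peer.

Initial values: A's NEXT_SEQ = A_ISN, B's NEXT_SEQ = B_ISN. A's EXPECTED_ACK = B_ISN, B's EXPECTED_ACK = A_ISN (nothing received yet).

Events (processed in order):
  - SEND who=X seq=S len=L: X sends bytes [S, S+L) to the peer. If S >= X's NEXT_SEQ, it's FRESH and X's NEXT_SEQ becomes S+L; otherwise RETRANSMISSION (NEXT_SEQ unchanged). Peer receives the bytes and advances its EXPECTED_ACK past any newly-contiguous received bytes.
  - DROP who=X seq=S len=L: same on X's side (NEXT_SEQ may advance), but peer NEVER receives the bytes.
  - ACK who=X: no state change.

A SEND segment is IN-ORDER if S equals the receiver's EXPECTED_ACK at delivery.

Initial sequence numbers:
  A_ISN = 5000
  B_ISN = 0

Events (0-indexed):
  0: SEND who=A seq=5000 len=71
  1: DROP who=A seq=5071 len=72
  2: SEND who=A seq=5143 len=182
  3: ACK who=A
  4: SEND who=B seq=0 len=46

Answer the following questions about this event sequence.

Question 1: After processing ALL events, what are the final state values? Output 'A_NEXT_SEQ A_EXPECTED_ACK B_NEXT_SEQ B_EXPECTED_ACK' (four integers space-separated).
Answer: 5325 46 46 5071

Derivation:
After event 0: A_seq=5071 A_ack=0 B_seq=0 B_ack=5071
After event 1: A_seq=5143 A_ack=0 B_seq=0 B_ack=5071
After event 2: A_seq=5325 A_ack=0 B_seq=0 B_ack=5071
After event 3: A_seq=5325 A_ack=0 B_seq=0 B_ack=5071
After event 4: A_seq=5325 A_ack=46 B_seq=46 B_ack=5071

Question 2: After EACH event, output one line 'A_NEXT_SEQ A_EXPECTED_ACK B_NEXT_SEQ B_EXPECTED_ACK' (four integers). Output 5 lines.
5071 0 0 5071
5143 0 0 5071
5325 0 0 5071
5325 0 0 5071
5325 46 46 5071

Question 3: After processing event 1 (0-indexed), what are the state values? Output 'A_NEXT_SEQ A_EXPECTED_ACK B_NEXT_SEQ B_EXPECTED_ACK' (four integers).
After event 0: A_seq=5071 A_ack=0 B_seq=0 B_ack=5071
After event 1: A_seq=5143 A_ack=0 B_seq=0 B_ack=5071

5143 0 0 5071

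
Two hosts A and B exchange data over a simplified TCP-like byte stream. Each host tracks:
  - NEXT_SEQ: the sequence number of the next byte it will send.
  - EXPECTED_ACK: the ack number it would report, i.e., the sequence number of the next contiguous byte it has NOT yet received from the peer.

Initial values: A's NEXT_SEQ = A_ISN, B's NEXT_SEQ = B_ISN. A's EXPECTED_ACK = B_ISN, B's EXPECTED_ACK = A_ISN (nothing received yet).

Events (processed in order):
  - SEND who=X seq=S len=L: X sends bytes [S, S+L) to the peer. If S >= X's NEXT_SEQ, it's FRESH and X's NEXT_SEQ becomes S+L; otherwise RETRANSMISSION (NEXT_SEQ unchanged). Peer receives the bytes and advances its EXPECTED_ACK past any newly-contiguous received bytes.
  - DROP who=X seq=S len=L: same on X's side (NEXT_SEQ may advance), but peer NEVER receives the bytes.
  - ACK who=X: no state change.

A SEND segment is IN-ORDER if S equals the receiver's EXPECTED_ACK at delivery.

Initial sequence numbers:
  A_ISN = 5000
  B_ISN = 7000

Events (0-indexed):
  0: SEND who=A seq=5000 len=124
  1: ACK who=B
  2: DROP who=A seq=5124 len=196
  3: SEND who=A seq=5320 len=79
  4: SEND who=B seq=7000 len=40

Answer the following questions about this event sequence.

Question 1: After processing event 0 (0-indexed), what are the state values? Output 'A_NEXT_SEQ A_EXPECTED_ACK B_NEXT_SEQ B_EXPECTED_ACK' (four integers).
After event 0: A_seq=5124 A_ack=7000 B_seq=7000 B_ack=5124

5124 7000 7000 5124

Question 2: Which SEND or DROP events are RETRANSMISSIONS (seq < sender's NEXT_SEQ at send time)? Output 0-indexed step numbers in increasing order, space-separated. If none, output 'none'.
Step 0: SEND seq=5000 -> fresh
Step 2: DROP seq=5124 -> fresh
Step 3: SEND seq=5320 -> fresh
Step 4: SEND seq=7000 -> fresh

Answer: none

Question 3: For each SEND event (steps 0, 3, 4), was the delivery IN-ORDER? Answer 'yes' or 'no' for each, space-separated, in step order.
Answer: yes no yes

Derivation:
Step 0: SEND seq=5000 -> in-order
Step 3: SEND seq=5320 -> out-of-order
Step 4: SEND seq=7000 -> in-order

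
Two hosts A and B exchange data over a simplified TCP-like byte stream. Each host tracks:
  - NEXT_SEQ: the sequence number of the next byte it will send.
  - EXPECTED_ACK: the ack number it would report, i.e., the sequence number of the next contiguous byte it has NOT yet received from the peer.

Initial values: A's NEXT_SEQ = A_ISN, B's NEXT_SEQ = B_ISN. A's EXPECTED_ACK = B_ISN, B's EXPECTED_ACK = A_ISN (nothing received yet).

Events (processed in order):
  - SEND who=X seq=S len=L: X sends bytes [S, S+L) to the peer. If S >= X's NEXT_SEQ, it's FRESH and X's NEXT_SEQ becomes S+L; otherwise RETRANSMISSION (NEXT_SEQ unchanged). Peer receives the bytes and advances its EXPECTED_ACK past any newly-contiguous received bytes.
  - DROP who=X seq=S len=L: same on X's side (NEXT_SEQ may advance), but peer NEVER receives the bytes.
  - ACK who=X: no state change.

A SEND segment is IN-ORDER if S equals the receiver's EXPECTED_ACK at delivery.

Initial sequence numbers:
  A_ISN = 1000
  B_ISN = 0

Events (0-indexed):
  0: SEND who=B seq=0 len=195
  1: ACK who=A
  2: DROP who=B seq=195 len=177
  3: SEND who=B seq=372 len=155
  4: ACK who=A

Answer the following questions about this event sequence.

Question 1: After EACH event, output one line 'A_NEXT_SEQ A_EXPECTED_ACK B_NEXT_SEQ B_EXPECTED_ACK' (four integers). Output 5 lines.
1000 195 195 1000
1000 195 195 1000
1000 195 372 1000
1000 195 527 1000
1000 195 527 1000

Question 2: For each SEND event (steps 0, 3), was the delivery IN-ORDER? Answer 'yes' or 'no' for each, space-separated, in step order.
Step 0: SEND seq=0 -> in-order
Step 3: SEND seq=372 -> out-of-order

Answer: yes no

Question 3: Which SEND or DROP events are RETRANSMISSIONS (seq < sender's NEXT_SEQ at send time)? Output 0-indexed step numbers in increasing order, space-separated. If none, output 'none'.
Answer: none

Derivation:
Step 0: SEND seq=0 -> fresh
Step 2: DROP seq=195 -> fresh
Step 3: SEND seq=372 -> fresh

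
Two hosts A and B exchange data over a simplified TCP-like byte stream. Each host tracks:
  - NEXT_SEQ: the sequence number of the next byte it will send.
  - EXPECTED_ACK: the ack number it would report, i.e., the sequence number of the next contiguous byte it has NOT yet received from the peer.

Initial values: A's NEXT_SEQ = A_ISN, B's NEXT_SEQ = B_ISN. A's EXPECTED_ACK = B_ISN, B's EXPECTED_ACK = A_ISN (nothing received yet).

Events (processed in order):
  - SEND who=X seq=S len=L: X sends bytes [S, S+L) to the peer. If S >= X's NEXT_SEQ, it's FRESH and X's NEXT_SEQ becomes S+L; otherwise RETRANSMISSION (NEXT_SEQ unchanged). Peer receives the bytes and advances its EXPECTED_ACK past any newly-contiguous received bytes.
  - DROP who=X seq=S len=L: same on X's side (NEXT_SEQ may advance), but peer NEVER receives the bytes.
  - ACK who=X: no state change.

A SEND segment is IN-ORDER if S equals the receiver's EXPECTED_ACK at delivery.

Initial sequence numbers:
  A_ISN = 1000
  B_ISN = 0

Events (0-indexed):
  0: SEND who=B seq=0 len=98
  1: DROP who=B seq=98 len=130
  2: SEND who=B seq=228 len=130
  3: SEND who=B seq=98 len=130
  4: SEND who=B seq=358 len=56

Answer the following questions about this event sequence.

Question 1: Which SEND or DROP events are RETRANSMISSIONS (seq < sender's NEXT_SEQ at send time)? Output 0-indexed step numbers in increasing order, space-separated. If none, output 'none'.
Step 0: SEND seq=0 -> fresh
Step 1: DROP seq=98 -> fresh
Step 2: SEND seq=228 -> fresh
Step 3: SEND seq=98 -> retransmit
Step 4: SEND seq=358 -> fresh

Answer: 3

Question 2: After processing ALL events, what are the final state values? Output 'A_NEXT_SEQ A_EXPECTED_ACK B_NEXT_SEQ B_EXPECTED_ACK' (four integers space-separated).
After event 0: A_seq=1000 A_ack=98 B_seq=98 B_ack=1000
After event 1: A_seq=1000 A_ack=98 B_seq=228 B_ack=1000
After event 2: A_seq=1000 A_ack=98 B_seq=358 B_ack=1000
After event 3: A_seq=1000 A_ack=358 B_seq=358 B_ack=1000
After event 4: A_seq=1000 A_ack=414 B_seq=414 B_ack=1000

Answer: 1000 414 414 1000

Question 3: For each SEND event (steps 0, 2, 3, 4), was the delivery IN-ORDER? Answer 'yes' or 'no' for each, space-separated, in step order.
Answer: yes no yes yes

Derivation:
Step 0: SEND seq=0 -> in-order
Step 2: SEND seq=228 -> out-of-order
Step 3: SEND seq=98 -> in-order
Step 4: SEND seq=358 -> in-order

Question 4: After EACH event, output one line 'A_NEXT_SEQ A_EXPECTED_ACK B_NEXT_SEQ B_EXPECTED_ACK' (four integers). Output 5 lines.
1000 98 98 1000
1000 98 228 1000
1000 98 358 1000
1000 358 358 1000
1000 414 414 1000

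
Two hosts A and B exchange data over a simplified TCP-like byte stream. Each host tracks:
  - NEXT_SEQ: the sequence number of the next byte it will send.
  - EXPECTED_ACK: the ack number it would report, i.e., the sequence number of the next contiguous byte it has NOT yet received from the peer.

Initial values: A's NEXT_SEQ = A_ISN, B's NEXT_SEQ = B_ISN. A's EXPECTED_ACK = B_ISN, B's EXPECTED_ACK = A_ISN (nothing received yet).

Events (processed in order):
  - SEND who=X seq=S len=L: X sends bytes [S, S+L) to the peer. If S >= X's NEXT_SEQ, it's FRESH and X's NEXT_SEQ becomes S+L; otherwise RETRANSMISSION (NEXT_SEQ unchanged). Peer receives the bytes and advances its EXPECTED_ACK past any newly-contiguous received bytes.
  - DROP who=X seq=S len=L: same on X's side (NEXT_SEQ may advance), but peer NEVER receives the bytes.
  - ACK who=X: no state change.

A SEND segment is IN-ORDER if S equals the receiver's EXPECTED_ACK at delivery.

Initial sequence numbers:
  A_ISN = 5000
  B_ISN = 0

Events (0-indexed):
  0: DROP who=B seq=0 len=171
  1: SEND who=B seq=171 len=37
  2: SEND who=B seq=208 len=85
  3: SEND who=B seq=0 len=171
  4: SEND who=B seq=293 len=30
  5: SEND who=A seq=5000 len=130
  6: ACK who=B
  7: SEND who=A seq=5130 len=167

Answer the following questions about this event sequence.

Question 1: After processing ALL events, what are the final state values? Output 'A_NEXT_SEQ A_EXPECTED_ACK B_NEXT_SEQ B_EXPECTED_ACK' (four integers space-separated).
Answer: 5297 323 323 5297

Derivation:
After event 0: A_seq=5000 A_ack=0 B_seq=171 B_ack=5000
After event 1: A_seq=5000 A_ack=0 B_seq=208 B_ack=5000
After event 2: A_seq=5000 A_ack=0 B_seq=293 B_ack=5000
After event 3: A_seq=5000 A_ack=293 B_seq=293 B_ack=5000
After event 4: A_seq=5000 A_ack=323 B_seq=323 B_ack=5000
After event 5: A_seq=5130 A_ack=323 B_seq=323 B_ack=5130
After event 6: A_seq=5130 A_ack=323 B_seq=323 B_ack=5130
After event 7: A_seq=5297 A_ack=323 B_seq=323 B_ack=5297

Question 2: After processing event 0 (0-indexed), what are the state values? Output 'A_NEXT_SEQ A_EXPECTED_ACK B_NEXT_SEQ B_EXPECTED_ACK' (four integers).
After event 0: A_seq=5000 A_ack=0 B_seq=171 B_ack=5000

5000 0 171 5000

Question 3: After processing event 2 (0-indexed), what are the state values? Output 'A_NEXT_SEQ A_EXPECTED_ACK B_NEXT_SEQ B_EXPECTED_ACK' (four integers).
After event 0: A_seq=5000 A_ack=0 B_seq=171 B_ack=5000
After event 1: A_seq=5000 A_ack=0 B_seq=208 B_ack=5000
After event 2: A_seq=5000 A_ack=0 B_seq=293 B_ack=5000

5000 0 293 5000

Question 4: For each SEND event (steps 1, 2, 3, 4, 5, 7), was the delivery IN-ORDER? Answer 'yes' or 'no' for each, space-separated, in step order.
Answer: no no yes yes yes yes

Derivation:
Step 1: SEND seq=171 -> out-of-order
Step 2: SEND seq=208 -> out-of-order
Step 3: SEND seq=0 -> in-order
Step 4: SEND seq=293 -> in-order
Step 5: SEND seq=5000 -> in-order
Step 7: SEND seq=5130 -> in-order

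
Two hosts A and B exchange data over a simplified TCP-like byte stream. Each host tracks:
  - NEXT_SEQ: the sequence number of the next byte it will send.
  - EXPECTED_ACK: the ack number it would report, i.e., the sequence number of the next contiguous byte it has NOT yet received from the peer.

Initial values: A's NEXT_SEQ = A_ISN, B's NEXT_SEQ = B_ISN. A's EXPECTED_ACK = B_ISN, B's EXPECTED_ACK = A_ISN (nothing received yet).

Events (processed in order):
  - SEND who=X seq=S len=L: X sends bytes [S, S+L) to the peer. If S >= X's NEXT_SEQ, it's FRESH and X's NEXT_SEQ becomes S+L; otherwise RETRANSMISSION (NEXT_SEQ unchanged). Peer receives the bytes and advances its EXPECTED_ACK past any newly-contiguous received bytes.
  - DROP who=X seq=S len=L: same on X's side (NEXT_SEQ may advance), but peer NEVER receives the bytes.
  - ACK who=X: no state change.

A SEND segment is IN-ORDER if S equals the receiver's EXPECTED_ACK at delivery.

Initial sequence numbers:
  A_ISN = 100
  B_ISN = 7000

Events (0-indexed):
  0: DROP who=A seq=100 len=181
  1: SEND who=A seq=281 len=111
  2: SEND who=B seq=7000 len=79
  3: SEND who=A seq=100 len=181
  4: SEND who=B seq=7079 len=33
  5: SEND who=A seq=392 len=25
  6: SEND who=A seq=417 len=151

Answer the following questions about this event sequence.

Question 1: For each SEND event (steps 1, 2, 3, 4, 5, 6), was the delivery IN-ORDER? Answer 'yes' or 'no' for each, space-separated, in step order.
Step 1: SEND seq=281 -> out-of-order
Step 2: SEND seq=7000 -> in-order
Step 3: SEND seq=100 -> in-order
Step 4: SEND seq=7079 -> in-order
Step 5: SEND seq=392 -> in-order
Step 6: SEND seq=417 -> in-order

Answer: no yes yes yes yes yes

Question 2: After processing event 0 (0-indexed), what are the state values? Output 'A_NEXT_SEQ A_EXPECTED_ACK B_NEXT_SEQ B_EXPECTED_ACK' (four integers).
After event 0: A_seq=281 A_ack=7000 B_seq=7000 B_ack=100

281 7000 7000 100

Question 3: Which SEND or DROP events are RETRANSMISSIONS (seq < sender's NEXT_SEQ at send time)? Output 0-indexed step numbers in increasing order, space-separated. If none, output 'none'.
Answer: 3

Derivation:
Step 0: DROP seq=100 -> fresh
Step 1: SEND seq=281 -> fresh
Step 2: SEND seq=7000 -> fresh
Step 3: SEND seq=100 -> retransmit
Step 4: SEND seq=7079 -> fresh
Step 5: SEND seq=392 -> fresh
Step 6: SEND seq=417 -> fresh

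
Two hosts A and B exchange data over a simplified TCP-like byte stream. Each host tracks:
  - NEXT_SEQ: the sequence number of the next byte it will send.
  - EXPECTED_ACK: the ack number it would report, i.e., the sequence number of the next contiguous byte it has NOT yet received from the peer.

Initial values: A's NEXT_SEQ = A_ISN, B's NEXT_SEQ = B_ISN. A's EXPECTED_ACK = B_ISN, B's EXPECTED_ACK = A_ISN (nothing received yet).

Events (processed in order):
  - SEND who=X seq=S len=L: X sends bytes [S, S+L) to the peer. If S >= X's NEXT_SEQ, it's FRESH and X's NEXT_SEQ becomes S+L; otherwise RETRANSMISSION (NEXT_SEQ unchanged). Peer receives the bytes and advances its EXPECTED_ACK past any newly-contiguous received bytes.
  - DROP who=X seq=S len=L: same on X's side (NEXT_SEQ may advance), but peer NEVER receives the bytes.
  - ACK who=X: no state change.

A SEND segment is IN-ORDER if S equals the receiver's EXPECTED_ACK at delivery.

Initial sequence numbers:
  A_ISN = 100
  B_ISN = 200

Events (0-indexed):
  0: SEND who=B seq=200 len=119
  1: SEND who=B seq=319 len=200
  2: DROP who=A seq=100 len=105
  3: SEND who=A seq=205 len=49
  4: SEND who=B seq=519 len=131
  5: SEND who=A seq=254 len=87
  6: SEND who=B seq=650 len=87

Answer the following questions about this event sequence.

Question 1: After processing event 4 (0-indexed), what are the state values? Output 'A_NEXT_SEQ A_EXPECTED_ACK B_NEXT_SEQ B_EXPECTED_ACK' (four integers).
After event 0: A_seq=100 A_ack=319 B_seq=319 B_ack=100
After event 1: A_seq=100 A_ack=519 B_seq=519 B_ack=100
After event 2: A_seq=205 A_ack=519 B_seq=519 B_ack=100
After event 3: A_seq=254 A_ack=519 B_seq=519 B_ack=100
After event 4: A_seq=254 A_ack=650 B_seq=650 B_ack=100

254 650 650 100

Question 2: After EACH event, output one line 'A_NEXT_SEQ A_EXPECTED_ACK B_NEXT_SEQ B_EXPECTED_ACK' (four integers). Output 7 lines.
100 319 319 100
100 519 519 100
205 519 519 100
254 519 519 100
254 650 650 100
341 650 650 100
341 737 737 100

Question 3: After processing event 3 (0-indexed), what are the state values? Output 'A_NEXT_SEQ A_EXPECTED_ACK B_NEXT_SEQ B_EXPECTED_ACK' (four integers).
After event 0: A_seq=100 A_ack=319 B_seq=319 B_ack=100
After event 1: A_seq=100 A_ack=519 B_seq=519 B_ack=100
After event 2: A_seq=205 A_ack=519 B_seq=519 B_ack=100
After event 3: A_seq=254 A_ack=519 B_seq=519 B_ack=100

254 519 519 100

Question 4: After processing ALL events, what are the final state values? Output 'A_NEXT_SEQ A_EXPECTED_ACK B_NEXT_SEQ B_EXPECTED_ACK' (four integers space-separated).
After event 0: A_seq=100 A_ack=319 B_seq=319 B_ack=100
After event 1: A_seq=100 A_ack=519 B_seq=519 B_ack=100
After event 2: A_seq=205 A_ack=519 B_seq=519 B_ack=100
After event 3: A_seq=254 A_ack=519 B_seq=519 B_ack=100
After event 4: A_seq=254 A_ack=650 B_seq=650 B_ack=100
After event 5: A_seq=341 A_ack=650 B_seq=650 B_ack=100
After event 6: A_seq=341 A_ack=737 B_seq=737 B_ack=100

Answer: 341 737 737 100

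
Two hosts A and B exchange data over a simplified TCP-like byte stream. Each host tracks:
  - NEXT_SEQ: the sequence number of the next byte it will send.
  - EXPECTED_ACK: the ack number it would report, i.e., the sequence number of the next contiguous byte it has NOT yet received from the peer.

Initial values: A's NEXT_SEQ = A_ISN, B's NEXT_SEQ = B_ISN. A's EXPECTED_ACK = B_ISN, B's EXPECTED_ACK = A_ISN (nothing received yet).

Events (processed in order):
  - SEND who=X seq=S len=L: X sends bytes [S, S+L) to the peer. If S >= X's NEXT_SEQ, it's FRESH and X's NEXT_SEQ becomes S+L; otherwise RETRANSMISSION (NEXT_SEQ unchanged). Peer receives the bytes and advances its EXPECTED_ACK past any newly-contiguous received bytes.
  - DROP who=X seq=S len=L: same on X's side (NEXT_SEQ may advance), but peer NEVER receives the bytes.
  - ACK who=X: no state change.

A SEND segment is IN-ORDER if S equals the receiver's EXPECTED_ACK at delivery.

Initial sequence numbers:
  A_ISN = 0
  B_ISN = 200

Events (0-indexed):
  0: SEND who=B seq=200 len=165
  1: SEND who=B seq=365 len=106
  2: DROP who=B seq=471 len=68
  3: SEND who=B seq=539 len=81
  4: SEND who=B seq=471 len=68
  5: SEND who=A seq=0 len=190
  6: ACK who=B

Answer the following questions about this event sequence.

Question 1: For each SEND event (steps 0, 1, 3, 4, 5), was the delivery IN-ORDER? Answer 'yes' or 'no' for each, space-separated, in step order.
Answer: yes yes no yes yes

Derivation:
Step 0: SEND seq=200 -> in-order
Step 1: SEND seq=365 -> in-order
Step 3: SEND seq=539 -> out-of-order
Step 4: SEND seq=471 -> in-order
Step 5: SEND seq=0 -> in-order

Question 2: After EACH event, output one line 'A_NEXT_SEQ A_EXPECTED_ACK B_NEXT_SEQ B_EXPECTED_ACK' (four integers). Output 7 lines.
0 365 365 0
0 471 471 0
0 471 539 0
0 471 620 0
0 620 620 0
190 620 620 190
190 620 620 190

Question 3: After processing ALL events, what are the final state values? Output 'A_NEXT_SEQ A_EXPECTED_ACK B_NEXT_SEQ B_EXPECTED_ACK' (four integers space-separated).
After event 0: A_seq=0 A_ack=365 B_seq=365 B_ack=0
After event 1: A_seq=0 A_ack=471 B_seq=471 B_ack=0
After event 2: A_seq=0 A_ack=471 B_seq=539 B_ack=0
After event 3: A_seq=0 A_ack=471 B_seq=620 B_ack=0
After event 4: A_seq=0 A_ack=620 B_seq=620 B_ack=0
After event 5: A_seq=190 A_ack=620 B_seq=620 B_ack=190
After event 6: A_seq=190 A_ack=620 B_seq=620 B_ack=190

Answer: 190 620 620 190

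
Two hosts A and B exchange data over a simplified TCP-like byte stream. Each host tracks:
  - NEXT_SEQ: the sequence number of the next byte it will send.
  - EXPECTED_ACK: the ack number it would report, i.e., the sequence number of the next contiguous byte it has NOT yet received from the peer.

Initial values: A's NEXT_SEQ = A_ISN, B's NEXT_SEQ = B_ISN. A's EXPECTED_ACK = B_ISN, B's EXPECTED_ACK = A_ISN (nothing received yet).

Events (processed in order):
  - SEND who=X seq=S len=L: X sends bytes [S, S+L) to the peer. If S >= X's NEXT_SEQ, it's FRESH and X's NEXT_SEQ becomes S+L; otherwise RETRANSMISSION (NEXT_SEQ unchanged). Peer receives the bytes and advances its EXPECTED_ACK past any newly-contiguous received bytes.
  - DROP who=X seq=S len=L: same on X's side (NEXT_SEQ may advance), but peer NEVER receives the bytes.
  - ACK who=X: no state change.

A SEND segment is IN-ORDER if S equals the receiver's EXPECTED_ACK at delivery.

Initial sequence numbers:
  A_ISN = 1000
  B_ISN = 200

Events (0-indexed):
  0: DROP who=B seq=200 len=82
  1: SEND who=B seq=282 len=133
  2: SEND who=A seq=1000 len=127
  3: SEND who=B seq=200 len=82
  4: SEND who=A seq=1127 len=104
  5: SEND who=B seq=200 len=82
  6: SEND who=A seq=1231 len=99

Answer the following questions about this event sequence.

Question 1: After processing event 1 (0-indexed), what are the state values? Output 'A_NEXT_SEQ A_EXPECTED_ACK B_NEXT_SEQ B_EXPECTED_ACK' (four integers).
After event 0: A_seq=1000 A_ack=200 B_seq=282 B_ack=1000
After event 1: A_seq=1000 A_ack=200 B_seq=415 B_ack=1000

1000 200 415 1000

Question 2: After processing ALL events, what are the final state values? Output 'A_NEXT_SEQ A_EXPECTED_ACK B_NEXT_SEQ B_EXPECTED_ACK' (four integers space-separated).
After event 0: A_seq=1000 A_ack=200 B_seq=282 B_ack=1000
After event 1: A_seq=1000 A_ack=200 B_seq=415 B_ack=1000
After event 2: A_seq=1127 A_ack=200 B_seq=415 B_ack=1127
After event 3: A_seq=1127 A_ack=415 B_seq=415 B_ack=1127
After event 4: A_seq=1231 A_ack=415 B_seq=415 B_ack=1231
After event 5: A_seq=1231 A_ack=415 B_seq=415 B_ack=1231
After event 6: A_seq=1330 A_ack=415 B_seq=415 B_ack=1330

Answer: 1330 415 415 1330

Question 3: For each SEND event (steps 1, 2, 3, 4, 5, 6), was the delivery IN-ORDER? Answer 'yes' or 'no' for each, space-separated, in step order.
Answer: no yes yes yes no yes

Derivation:
Step 1: SEND seq=282 -> out-of-order
Step 2: SEND seq=1000 -> in-order
Step 3: SEND seq=200 -> in-order
Step 4: SEND seq=1127 -> in-order
Step 5: SEND seq=200 -> out-of-order
Step 6: SEND seq=1231 -> in-order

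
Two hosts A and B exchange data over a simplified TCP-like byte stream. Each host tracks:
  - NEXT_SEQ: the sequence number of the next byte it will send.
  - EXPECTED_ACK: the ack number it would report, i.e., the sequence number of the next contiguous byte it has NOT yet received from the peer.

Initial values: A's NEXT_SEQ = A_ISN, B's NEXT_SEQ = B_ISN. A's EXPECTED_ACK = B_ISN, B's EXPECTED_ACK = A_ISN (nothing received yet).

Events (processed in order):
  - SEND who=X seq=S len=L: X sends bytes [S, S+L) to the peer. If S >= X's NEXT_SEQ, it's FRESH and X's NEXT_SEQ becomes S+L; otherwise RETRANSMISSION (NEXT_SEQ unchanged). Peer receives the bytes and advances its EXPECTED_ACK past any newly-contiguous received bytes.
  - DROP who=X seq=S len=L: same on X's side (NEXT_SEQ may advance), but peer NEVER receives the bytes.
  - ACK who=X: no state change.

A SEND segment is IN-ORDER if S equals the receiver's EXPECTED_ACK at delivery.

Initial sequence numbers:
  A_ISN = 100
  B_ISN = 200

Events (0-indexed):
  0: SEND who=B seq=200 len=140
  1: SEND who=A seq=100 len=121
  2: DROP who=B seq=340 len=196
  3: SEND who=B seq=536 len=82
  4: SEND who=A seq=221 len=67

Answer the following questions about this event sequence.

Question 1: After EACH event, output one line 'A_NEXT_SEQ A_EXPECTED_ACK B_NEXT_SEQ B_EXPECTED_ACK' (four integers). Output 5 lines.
100 340 340 100
221 340 340 221
221 340 536 221
221 340 618 221
288 340 618 288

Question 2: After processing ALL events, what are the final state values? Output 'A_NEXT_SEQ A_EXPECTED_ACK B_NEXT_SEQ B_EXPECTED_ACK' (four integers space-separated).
Answer: 288 340 618 288

Derivation:
After event 0: A_seq=100 A_ack=340 B_seq=340 B_ack=100
After event 1: A_seq=221 A_ack=340 B_seq=340 B_ack=221
After event 2: A_seq=221 A_ack=340 B_seq=536 B_ack=221
After event 3: A_seq=221 A_ack=340 B_seq=618 B_ack=221
After event 4: A_seq=288 A_ack=340 B_seq=618 B_ack=288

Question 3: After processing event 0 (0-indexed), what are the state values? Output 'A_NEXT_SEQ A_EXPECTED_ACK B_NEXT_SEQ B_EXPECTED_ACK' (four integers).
After event 0: A_seq=100 A_ack=340 B_seq=340 B_ack=100

100 340 340 100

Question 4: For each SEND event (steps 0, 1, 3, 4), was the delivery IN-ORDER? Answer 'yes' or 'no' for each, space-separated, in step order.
Answer: yes yes no yes

Derivation:
Step 0: SEND seq=200 -> in-order
Step 1: SEND seq=100 -> in-order
Step 3: SEND seq=536 -> out-of-order
Step 4: SEND seq=221 -> in-order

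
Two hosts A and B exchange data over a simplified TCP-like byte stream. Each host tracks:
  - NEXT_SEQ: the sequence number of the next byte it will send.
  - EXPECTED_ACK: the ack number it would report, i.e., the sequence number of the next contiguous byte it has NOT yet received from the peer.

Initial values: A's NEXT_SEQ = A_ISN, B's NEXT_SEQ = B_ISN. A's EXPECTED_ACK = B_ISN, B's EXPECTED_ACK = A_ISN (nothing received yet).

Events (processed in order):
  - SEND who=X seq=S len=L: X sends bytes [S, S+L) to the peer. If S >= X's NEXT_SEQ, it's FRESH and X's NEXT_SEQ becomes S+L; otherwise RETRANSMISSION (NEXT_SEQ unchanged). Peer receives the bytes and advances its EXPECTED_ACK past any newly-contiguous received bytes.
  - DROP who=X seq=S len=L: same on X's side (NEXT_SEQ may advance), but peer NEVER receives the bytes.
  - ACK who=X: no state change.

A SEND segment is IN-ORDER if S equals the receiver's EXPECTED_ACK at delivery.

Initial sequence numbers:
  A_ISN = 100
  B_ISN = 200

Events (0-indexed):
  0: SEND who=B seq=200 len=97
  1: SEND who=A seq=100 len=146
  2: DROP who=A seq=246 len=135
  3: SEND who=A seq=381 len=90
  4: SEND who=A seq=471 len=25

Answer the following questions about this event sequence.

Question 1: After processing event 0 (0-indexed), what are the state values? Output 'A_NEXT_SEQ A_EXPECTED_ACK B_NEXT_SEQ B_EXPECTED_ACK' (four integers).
After event 0: A_seq=100 A_ack=297 B_seq=297 B_ack=100

100 297 297 100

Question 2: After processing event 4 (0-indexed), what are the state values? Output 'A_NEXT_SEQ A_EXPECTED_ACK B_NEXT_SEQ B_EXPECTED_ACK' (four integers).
After event 0: A_seq=100 A_ack=297 B_seq=297 B_ack=100
After event 1: A_seq=246 A_ack=297 B_seq=297 B_ack=246
After event 2: A_seq=381 A_ack=297 B_seq=297 B_ack=246
After event 3: A_seq=471 A_ack=297 B_seq=297 B_ack=246
After event 4: A_seq=496 A_ack=297 B_seq=297 B_ack=246

496 297 297 246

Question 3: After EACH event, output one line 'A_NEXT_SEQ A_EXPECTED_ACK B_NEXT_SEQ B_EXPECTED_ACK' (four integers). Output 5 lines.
100 297 297 100
246 297 297 246
381 297 297 246
471 297 297 246
496 297 297 246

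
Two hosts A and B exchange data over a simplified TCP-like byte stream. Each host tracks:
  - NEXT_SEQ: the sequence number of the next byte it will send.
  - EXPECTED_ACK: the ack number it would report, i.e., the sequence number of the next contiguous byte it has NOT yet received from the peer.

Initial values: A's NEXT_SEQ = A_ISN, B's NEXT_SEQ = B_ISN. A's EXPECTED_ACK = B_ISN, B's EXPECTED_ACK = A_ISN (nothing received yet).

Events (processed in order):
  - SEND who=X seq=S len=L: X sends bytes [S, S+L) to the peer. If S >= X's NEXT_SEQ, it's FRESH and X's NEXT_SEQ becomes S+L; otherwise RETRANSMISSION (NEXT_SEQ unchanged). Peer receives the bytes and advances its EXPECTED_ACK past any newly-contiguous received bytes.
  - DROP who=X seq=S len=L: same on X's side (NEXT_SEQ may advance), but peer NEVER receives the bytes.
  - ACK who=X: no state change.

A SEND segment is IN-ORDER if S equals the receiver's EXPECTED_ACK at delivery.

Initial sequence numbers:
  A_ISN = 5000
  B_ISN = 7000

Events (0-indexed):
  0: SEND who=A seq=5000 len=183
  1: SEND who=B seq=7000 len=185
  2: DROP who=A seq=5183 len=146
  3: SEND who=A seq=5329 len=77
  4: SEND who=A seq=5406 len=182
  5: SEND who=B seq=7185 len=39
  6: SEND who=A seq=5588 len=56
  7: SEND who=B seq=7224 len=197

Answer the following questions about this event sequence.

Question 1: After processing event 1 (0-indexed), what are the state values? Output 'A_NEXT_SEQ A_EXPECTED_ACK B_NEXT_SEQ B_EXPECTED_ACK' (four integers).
After event 0: A_seq=5183 A_ack=7000 B_seq=7000 B_ack=5183
After event 1: A_seq=5183 A_ack=7185 B_seq=7185 B_ack=5183

5183 7185 7185 5183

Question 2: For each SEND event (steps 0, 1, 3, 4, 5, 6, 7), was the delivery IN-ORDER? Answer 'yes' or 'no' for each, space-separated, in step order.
Answer: yes yes no no yes no yes

Derivation:
Step 0: SEND seq=5000 -> in-order
Step 1: SEND seq=7000 -> in-order
Step 3: SEND seq=5329 -> out-of-order
Step 4: SEND seq=5406 -> out-of-order
Step 5: SEND seq=7185 -> in-order
Step 6: SEND seq=5588 -> out-of-order
Step 7: SEND seq=7224 -> in-order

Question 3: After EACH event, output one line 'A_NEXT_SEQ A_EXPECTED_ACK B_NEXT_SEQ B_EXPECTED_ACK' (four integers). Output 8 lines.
5183 7000 7000 5183
5183 7185 7185 5183
5329 7185 7185 5183
5406 7185 7185 5183
5588 7185 7185 5183
5588 7224 7224 5183
5644 7224 7224 5183
5644 7421 7421 5183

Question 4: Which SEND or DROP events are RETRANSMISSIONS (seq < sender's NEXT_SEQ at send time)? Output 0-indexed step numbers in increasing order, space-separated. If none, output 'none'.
Answer: none

Derivation:
Step 0: SEND seq=5000 -> fresh
Step 1: SEND seq=7000 -> fresh
Step 2: DROP seq=5183 -> fresh
Step 3: SEND seq=5329 -> fresh
Step 4: SEND seq=5406 -> fresh
Step 5: SEND seq=7185 -> fresh
Step 6: SEND seq=5588 -> fresh
Step 7: SEND seq=7224 -> fresh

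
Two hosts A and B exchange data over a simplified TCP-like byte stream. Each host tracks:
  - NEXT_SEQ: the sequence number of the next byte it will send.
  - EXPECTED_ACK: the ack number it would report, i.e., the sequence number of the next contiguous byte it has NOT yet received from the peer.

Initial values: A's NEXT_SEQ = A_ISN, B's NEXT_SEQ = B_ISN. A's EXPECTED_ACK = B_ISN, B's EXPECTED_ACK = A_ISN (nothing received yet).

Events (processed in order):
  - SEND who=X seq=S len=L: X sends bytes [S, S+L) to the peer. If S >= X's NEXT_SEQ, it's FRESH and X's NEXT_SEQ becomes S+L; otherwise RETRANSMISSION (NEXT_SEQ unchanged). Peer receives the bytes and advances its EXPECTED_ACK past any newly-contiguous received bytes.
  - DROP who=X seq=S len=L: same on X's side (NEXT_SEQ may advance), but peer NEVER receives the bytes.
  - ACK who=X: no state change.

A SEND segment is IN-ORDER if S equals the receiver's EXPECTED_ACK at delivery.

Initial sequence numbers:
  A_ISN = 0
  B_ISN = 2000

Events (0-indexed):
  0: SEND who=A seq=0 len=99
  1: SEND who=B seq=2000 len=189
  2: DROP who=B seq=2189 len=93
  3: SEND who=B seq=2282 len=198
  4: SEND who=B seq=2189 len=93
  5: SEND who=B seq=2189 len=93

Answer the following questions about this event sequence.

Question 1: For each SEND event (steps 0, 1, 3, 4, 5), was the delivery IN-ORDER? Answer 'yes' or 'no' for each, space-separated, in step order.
Step 0: SEND seq=0 -> in-order
Step 1: SEND seq=2000 -> in-order
Step 3: SEND seq=2282 -> out-of-order
Step 4: SEND seq=2189 -> in-order
Step 5: SEND seq=2189 -> out-of-order

Answer: yes yes no yes no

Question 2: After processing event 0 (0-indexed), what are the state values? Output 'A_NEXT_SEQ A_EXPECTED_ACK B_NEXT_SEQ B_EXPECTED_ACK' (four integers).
After event 0: A_seq=99 A_ack=2000 B_seq=2000 B_ack=99

99 2000 2000 99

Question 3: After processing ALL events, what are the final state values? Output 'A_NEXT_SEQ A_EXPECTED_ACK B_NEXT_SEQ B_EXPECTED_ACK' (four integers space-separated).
After event 0: A_seq=99 A_ack=2000 B_seq=2000 B_ack=99
After event 1: A_seq=99 A_ack=2189 B_seq=2189 B_ack=99
After event 2: A_seq=99 A_ack=2189 B_seq=2282 B_ack=99
After event 3: A_seq=99 A_ack=2189 B_seq=2480 B_ack=99
After event 4: A_seq=99 A_ack=2480 B_seq=2480 B_ack=99
After event 5: A_seq=99 A_ack=2480 B_seq=2480 B_ack=99

Answer: 99 2480 2480 99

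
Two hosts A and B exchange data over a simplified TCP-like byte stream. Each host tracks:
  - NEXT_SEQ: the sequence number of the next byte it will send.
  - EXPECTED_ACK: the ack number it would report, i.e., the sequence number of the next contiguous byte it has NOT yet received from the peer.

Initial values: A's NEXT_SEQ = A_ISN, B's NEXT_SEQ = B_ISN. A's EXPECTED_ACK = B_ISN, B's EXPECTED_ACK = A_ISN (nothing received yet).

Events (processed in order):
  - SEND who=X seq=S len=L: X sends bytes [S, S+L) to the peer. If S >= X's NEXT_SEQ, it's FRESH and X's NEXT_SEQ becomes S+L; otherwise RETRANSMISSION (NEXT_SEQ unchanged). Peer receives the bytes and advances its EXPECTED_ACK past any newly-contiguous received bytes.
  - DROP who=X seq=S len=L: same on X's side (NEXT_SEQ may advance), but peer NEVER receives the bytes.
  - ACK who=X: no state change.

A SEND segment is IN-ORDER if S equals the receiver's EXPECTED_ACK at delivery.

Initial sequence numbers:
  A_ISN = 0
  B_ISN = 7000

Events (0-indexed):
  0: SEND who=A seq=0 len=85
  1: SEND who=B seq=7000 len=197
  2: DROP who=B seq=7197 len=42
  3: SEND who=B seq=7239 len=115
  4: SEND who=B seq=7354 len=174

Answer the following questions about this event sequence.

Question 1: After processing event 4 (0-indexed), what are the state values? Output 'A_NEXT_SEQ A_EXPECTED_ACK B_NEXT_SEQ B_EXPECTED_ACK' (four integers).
After event 0: A_seq=85 A_ack=7000 B_seq=7000 B_ack=85
After event 1: A_seq=85 A_ack=7197 B_seq=7197 B_ack=85
After event 2: A_seq=85 A_ack=7197 B_seq=7239 B_ack=85
After event 3: A_seq=85 A_ack=7197 B_seq=7354 B_ack=85
After event 4: A_seq=85 A_ack=7197 B_seq=7528 B_ack=85

85 7197 7528 85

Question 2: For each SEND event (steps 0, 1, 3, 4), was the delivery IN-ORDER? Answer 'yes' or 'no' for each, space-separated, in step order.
Answer: yes yes no no

Derivation:
Step 0: SEND seq=0 -> in-order
Step 1: SEND seq=7000 -> in-order
Step 3: SEND seq=7239 -> out-of-order
Step 4: SEND seq=7354 -> out-of-order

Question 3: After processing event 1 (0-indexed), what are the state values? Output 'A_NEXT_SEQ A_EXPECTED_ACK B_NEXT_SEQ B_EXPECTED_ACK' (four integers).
After event 0: A_seq=85 A_ack=7000 B_seq=7000 B_ack=85
After event 1: A_seq=85 A_ack=7197 B_seq=7197 B_ack=85

85 7197 7197 85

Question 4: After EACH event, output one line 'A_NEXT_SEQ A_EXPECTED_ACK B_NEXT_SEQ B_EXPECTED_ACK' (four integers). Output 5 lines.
85 7000 7000 85
85 7197 7197 85
85 7197 7239 85
85 7197 7354 85
85 7197 7528 85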